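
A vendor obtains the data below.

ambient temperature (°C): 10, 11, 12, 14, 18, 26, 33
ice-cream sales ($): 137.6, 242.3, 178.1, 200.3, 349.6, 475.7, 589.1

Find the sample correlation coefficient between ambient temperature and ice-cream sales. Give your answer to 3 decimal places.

n = 7, Σx = 124, Σy = 2172.7, Σxy = 47084, Σx² = 2650, Σy² = 845032.21
Sxx = Σx² − (Σx)²/n = 2650 − 2196.571429 = 453.428571
Sxy = Σxy − (Σx)(Σy)/n = 47084 − 38487.828571 = 8596.171429
Syy = Σy² − (Σy)²/n = 845032.21 − 674375.041429 = 170657.168571
r = Sxy/√(Sxx·Syy) = 8596.171429/√(77380836.149388) = 8596.171429/8796.637775 = 0.977211

0.977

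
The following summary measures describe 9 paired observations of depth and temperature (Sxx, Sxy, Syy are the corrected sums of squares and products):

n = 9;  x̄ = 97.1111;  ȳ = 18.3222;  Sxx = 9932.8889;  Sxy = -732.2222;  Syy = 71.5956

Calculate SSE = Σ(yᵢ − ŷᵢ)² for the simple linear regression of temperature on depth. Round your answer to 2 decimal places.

b = Sxy/Sxx = -732.2222/9932.8889 = -0.073717
SSE = Syy − b·Sxy = 71.5956 − (-0.073717)·(-732.2222) = 17.618418

17.62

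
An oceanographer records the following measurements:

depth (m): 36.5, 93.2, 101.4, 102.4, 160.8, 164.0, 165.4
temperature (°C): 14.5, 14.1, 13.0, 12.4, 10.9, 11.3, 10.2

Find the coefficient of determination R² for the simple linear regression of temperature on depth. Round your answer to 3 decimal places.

0.879

n = 7, Σx = 823.7, Σy = 86.4, Σxy = 9724.33, Σx² = 110896.01, Σy² = 1082.36
Sxx = Σx² − (Σx)²/n = 110896.01 − 96925.955714 = 13970.054286
Sxy = Σxy − (Σx)(Σy)/n = 9724.33 − 10166.811429 = -442.481429
Syy = Σy² − (Σy)²/n = 1082.36 − 1066.422857 = 15.937143
R² = Sxy²/(Sxx·Syy) = (-442.481429)²/(13970.054286·15.937143) = 0.879390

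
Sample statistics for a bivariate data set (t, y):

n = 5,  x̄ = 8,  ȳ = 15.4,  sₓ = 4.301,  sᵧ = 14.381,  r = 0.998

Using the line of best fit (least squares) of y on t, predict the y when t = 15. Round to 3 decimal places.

38.759

b = r · sᵧ/sₓ = 0.998 · 14.381/4.301 = 3.336954
a = ȳ − b·x̄ = 15.4 − 3.336954·8 = -11.295630
ŷ(15) = a + b·15 = -11.295630 + 3.336954·15 = 38.758676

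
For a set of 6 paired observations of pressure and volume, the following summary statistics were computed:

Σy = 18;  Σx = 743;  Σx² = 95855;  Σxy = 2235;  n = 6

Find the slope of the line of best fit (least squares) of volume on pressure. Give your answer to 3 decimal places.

0.002

Sxx = Σx² − (Σx)²/n = 95855 − 92008.166667 = 3846.833333
Sxy = Σxy − (Σx)(Σy)/n = 2235 − 2229 = 6
b = Sxy/Sxx = 6/3846.833333 = 0.001560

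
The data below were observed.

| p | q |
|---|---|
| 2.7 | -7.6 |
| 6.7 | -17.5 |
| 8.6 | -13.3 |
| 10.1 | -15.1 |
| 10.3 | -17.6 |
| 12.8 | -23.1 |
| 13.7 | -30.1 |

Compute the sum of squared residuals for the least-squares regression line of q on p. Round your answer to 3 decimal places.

n = 7, Σx = 64.9, Σy = -124.3, Σxy = -1293.99, Σx² = 685.77, Σy² = 2518.29
Sxx = Σx² − (Σx)²/n = 685.77 − 601.715714 = 84.054286
Sxy = Σxy − (Σx)(Σy)/n = -1293.99 − (-1152.438571) = -141.551429
Syy = Σy² − (Σy)²/n = 2518.29 − 2207.212857 = 311.077143
b = Sxy/Sxx = -141.551429/84.054286 = -1.684048
SSE = Syy − b·Sxy = 311.077143 − (-1.684048)·(-141.551429) = 72.697782

72.698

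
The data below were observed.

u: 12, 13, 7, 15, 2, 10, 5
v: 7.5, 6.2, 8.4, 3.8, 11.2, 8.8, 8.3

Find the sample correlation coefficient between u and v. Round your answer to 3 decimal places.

-0.887

n = 7, Σx = 64, Σy = 54.2, Σxy = 438.3, Σx² = 716, Σy² = 451.46
Sxx = Σx² − (Σx)²/n = 716 − 585.142857 = 130.857143
Sxy = Σxy − (Σx)(Σy)/n = 438.3 − 495.542857 = -57.242857
Syy = Σy² − (Σy)²/n = 451.46 − 419.662857 = 31.797143
r = Sxy/√(Sxx·Syy) = -57.242857/√(4160.883265) = -57.242857/64.504909 = -0.887419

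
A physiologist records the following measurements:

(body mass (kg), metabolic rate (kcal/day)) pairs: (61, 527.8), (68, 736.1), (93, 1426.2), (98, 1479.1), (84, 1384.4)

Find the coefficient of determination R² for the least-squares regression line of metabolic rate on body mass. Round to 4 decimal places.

0.9397

n = 5, Σx = 404, Σy = 5553.6, Σxy = 476128.6, Σx² = 33654, Σy² = 6958762.66
Sxx = Σx² − (Σx)²/n = 33654 − 32643.2 = 1010.8
Sxy = Σxy − (Σx)(Σy)/n = 476128.6 − 448730.88 = 27397.72
Syy = Σy² − (Σy)²/n = 6958762.66 − 6168494.592 = 790268.068
R² = Sxy²/(Sxx·Syy) = (27397.72)²/(1010.8·790268.068) = 0.939700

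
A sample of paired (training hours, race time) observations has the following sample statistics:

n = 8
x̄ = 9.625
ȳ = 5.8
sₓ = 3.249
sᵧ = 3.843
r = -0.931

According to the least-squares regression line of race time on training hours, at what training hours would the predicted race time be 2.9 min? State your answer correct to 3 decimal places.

12.258

b = r · sᵧ/sₓ = -0.931 · 3.843/3.249 = -1.101211
a = ȳ − b·x̄ = 5.8 − (-1.101211)·9.625 = 16.399151
Set a + b·x = 2.9: x = (2.9 − 16.399151) / (-1.101211) = 12.258466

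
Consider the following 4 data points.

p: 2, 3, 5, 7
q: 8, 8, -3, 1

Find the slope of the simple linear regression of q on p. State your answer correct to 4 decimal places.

-1.8644

n = 4, Σx = 17, Σy = 14, Σxy = 32, Σx² = 87
Sxx = Σx² − (Σx)²/n = 87 − 72.25 = 14.75
Sxy = Σxy − (Σx)(Σy)/n = 32 − 59.5 = -27.5
b = Sxy/Sxx = -27.5/14.75 = -1.864407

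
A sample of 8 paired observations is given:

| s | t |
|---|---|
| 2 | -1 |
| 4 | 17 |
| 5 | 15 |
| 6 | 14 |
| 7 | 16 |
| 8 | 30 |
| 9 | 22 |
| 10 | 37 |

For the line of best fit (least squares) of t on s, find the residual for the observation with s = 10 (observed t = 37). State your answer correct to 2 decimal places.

4.53

n = 8, Σx = 51, Σy = 150, Σxy = 1145, Σx² = 375
Sxx = Σx² − (Σx)²/n = 375 − 325.125 = 49.875
Sxy = Σxy − (Σx)(Σy)/n = 1145 − 956.25 = 188.75
b = Sxy/Sxx = 188.75/49.875 = 3.784461
a = ȳ − b·x̄ = 18.75 − 3.784461·6.375 = -5.375940
ŷ(10) = -5.375940 + 3.784461·10 = 32.468672
residual = y − ŷ = 37 − 32.468672 = 4.531328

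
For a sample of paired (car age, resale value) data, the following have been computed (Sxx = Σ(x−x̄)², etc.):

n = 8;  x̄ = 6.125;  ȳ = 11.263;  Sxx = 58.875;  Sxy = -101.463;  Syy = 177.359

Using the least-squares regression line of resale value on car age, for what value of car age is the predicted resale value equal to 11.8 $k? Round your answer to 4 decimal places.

5.8134

b = Sxy/Sxx = -101.463/58.875 = -1.723363
a = ȳ − b·x̄ = 11.263 − (-1.723363)·6.125 = 21.818599
Set a + b·x = 11.8: x = (11.8 − 21.818599) / (-1.723363) = 5.813400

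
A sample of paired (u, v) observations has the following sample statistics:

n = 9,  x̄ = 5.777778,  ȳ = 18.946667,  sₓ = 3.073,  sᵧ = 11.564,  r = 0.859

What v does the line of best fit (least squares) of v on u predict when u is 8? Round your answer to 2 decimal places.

26.13

b = r · sᵧ/sₓ = 0.859 · 11.564/3.073 = 3.232501
a = ȳ − b·x̄ = 18.946667 − 3.232501·5.777778 = 0.269993
ŷ(8) = a + b·8 = 0.269993 + 3.232501·8 = 26.130002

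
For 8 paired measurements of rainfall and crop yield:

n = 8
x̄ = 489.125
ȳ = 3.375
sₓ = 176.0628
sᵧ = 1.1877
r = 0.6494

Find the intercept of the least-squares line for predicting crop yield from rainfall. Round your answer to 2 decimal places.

1.23

b = r · sᵧ/sₓ = 0.6494 · 1.1877/176.0628 = 0.004381
a = ȳ − b·x̄ = 3.375 − 0.004381·489.125 = 1.232251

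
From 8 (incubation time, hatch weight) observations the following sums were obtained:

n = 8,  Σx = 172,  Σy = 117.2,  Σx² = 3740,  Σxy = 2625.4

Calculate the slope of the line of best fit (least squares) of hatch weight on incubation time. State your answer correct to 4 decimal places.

Sxx = Σx² − (Σx)²/n = 3740 − 3698 = 42
Sxy = Σxy − (Σx)(Σy)/n = 2625.4 − 2519.8 = 105.6
b = Sxy/Sxx = 105.6/42 = 2.514286

2.5143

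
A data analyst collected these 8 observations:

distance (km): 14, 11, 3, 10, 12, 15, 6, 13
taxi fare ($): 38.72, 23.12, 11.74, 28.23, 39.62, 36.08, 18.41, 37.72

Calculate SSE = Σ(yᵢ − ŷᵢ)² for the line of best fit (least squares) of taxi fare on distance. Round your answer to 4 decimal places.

n = 8, Σx = 84, Σy = 233.64, Σxy = 2731.38, Σx² = 1000, Σy² = 7601.7706
Sxx = Σx² − (Σx)²/n = 1000 − 882 = 118
Sxy = Σxy − (Σx)(Σy)/n = 2731.38 − 2453.22 = 278.16
Syy = Σy² − (Σy)²/n = 7601.7706 − 6823.4562 = 778.3144
b = Sxy/Sxx = 278.16/118 = 2.357288
SSE = Syy − b·Sxy = 778.3144 − 2.357288·278.16 = 122.611132

122.6111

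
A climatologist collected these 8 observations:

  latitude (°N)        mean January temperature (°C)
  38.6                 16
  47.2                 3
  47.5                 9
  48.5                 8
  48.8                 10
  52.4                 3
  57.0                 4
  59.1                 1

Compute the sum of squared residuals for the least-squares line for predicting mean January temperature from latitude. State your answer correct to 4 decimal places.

n = 8, Σx = 399.1, Σy = 54, Σxy = 2507, Σx² = 20195.31, Σy² = 536
Sxx = Σx² − (Σx)²/n = 20195.31 − 19910.10125 = 285.20875
Sxy = Σxy − (Σx)(Σy)/n = 2507 − 2693.925 = -186.925
Syy = Σy² − (Σy)²/n = 536 − 364.5 = 171.5
b = Sxy/Sxx = -186.925/285.20875 = -0.655397
SSE = Syy − b·Sxy = 171.5 − (-0.655397)·(-186.925) = 48.989889

48.9899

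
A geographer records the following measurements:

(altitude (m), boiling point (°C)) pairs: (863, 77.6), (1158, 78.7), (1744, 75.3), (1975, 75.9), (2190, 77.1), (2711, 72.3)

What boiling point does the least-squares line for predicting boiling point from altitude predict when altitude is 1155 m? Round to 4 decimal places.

77.7969

n = 6, Σx = 10641, Σy = 456.9, Σxy = 804183.4, Σx² = 21173515
Sxx = Σx² − (Σx)²/n = 21173515 − 18871813.5 = 2301701.5
Sxy = Σxy − (Σx)(Σy)/n = 804183.4 − 810312.15 = -6128.75
b = Sxy/Sxx = -6128.75/2301701.5 = -0.002663
a = ȳ − b·x̄ = 76.15 − (-0.002663)·1773.5 = 80.872306
ŷ(1155) = a + b·1155 = 80.872306 + (-0.002663)·1155 = 77.796882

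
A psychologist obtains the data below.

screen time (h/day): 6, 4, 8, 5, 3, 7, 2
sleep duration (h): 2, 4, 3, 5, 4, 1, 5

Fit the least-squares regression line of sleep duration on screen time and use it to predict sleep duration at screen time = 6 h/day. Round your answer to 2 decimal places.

2.93

n = 7, Σx = 35, Σy = 24, Σxy = 106, Σx² = 203
Sxx = Σx² − (Σx)²/n = 203 − 175 = 28
Sxy = Σxy − (Σx)(Σy)/n = 106 − 120 = -14
b = Sxy/Sxx = -14/28 = -0.5
a = ȳ − b·x̄ = 3.428571 − (-0.5)·5 = 5.928571
ŷ(6) = a + b·6 = 5.928571 + (-0.5)·6 = 2.928571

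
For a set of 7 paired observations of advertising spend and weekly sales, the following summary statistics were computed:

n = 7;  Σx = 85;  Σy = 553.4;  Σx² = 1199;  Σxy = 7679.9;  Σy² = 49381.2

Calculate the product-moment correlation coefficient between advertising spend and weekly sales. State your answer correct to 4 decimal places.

Sxx = Σx² − (Σx)²/n = 1199 − 1032.142857 = 166.857143
Sxy = Σxy − (Σx)(Σy)/n = 7679.9 − 6719.857143 = 960.042857
Syy = Σy² − (Σy)²/n = 49381.2 − 43750.222857 = 5630.977143
r = Sxy/√(Sxx·Syy) = 960.042857/√(939568.757551) = 960.042857/969.313550 = 0.990436

0.9904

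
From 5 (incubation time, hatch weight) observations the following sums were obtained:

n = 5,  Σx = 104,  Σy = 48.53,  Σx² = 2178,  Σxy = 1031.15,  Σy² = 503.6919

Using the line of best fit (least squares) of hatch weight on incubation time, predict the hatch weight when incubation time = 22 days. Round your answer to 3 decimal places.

Sxx = Σx² − (Σx)²/n = 2178 − 2163.2 = 14.8
Sxy = Σxy − (Σx)(Σy)/n = 1031.15 − 1009.424 = 21.726
b = Sxy/Sxx = 21.726/14.8 = 1.467973
a = ȳ − b·x̄ = 9.706 − 1.467973·20.8 = -20.827838
ŷ(22) = a + b·22 = -20.827838 + 1.467973·22 = 11.467568

11.468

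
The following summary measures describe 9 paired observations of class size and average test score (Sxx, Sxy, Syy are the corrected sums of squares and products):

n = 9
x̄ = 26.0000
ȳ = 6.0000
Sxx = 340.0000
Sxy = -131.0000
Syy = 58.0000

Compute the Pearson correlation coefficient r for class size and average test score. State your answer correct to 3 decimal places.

r = Sxy/√(Sxx·Syy) = -131/√(19720) = -131/140.427917 = -0.932863

-0.933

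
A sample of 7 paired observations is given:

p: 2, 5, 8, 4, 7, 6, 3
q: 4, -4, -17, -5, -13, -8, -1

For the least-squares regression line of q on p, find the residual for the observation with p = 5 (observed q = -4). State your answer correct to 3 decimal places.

2.286

n = 7, Σx = 35, Σy = -44, Σxy = -310, Σx² = 203
Sxx = Σx² − (Σx)²/n = 203 − 175 = 28
Sxy = Σxy − (Σx)(Σy)/n = -310 − (-220) = -90
b = Sxy/Sxx = -90/28 = -3.214286
a = ȳ − b·x̄ = -6.285714 − (-3.214286)·5 = 9.785714
ŷ(5) = 9.785714 + (-3.214286)·5 = -6.285714
residual = y − ŷ = -4 − (-6.285714) = 2.285714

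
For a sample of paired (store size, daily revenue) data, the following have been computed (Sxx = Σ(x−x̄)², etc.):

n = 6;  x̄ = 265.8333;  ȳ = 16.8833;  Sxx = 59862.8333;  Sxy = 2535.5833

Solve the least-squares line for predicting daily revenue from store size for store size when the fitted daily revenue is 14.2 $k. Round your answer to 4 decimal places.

202.4830

b = Sxy/Sxx = 2535.5833/59862.8333 = 0.042357
a = ȳ − b·x̄ = 16.8833 − 0.042357·265.8333 = 5.623518
Set a + b·x = 14.2: x = (14.2 − 5.623518) / 0.042357 = 202.483009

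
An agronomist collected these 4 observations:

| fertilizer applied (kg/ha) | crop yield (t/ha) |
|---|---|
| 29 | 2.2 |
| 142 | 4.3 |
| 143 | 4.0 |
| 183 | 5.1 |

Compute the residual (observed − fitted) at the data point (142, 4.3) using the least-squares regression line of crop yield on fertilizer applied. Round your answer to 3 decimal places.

n = 4, Σx = 497, Σy = 15.6, Σxy = 2179.7, Σx² = 74943
Sxx = Σx² − (Σx)²/n = 74943 − 61752.25 = 13190.75
Sxy = Σxy − (Σx)(Σy)/n = 2179.7 − 1938.3 = 241.4
b = Sxy/Sxx = 241.4/13190.75 = 0.018301
a = ȳ − b·x̄ = 3.9 − 0.018301·124.25 = 1.626138
ŷ(142) = 1.626138 + 0.018301·142 = 4.224837
residual = y − ŷ = 4.3 − 4.224837 = 0.075163

0.075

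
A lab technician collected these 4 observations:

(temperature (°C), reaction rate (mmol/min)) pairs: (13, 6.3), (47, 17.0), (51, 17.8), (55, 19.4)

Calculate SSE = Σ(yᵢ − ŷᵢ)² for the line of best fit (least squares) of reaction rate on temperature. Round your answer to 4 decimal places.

0.1096

n = 4, Σx = 166, Σy = 60.5, Σxy = 2855.7, Σx² = 8004, Σy² = 1021.89
Sxx = Σx² − (Σx)²/n = 8004 − 6889 = 1115
Sxy = Σxy − (Σx)(Σy)/n = 2855.7 − 2510.75 = 344.95
Syy = Σy² − (Σy)²/n = 1021.89 − 915.0625 = 106.8275
b = Sxy/Sxx = 344.95/1115 = 0.309372
SSE = Syy − b·Sxy = 106.8275 − 0.309372·344.95 = 0.109561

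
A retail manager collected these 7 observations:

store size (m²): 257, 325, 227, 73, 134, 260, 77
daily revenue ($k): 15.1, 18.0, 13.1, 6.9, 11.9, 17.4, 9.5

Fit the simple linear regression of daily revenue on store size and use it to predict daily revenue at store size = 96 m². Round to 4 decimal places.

n = 7, Σx = 1353, Σy = 91.9, Σxy = 20058.2, Σx² = 320017
Sxx = Σx² − (Σx)²/n = 320017 − 261515.571429 = 58501.428571
Sxy = Σxy − (Σx)(Σy)/n = 20058.2 − 17762.957143 = 2295.242857
b = Sxy/Sxx = 2295.242857/58501.428571 = 0.039234
a = ȳ − b·x̄ = 13.128571 − 0.039234·193.285714 = 5.545207
ŷ(96) = a + b·96 = 5.545207 + 0.039234·96 = 9.311667

9.3117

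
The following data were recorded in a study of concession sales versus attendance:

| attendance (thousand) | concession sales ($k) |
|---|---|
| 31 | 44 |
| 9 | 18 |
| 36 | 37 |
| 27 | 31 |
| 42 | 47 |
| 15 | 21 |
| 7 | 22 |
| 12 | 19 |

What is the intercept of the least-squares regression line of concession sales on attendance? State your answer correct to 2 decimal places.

n = 8, Σx = 179, Σy = 239, Σxy = 6366, Σx² = 5249
Sxx = Σx² − (Σx)²/n = 5249 − 4005.125 = 1243.875
Sxy = Σxy − (Σx)(Σy)/n = 6366 − 5347.625 = 1018.375
b = Sxy/Sxx = 1018.375/1243.875 = 0.818712
a = ȳ − b·x̄ = 29.875 − 0.818712·22.375 = 11.556326

11.56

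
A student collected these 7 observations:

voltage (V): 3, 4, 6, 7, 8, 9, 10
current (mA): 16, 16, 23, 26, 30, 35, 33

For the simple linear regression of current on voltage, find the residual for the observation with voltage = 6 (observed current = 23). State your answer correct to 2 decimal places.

-0.49

n = 7, Σx = 47, Σy = 179, Σxy = 1317, Σx² = 355
Sxx = Σx² − (Σx)²/n = 355 − 315.571429 = 39.428571
Sxy = Σxy − (Σx)(Σy)/n = 1317 − 1201.857143 = 115.142857
b = Sxy/Sxx = 115.142857/39.428571 = 2.920290
a = ȳ − b·x̄ = 25.571429 − 2.920290·6.714286 = 5.963768
ŷ(6) = 5.963768 + 2.920290·6 = 23.485507
residual = y − ŷ = 23 − 23.485507 = -0.485507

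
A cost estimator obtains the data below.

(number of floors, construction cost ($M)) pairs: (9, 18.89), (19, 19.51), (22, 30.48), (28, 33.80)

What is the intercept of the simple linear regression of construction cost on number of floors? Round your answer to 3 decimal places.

n = 4, Σx = 78, Σy = 102.68, Σxy = 2157.66, Σx² = 1710
Sxx = Σx² − (Σx)²/n = 1710 − 1521 = 189
Sxy = Σxy − (Σx)(Σy)/n = 2157.66 − 2002.26 = 155.4
b = Sxy/Sxx = 155.4/189 = 0.822222
a = ȳ − b·x̄ = 25.67 − 0.822222·19.5 = 9.636667

9.637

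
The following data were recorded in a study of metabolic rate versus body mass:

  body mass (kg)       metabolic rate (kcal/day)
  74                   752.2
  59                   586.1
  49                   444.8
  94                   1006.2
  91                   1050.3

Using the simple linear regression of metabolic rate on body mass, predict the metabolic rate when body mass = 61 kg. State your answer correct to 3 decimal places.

n = 5, Σx = 367, Σy = 3839.6, Σxy = 302198, Σx² = 28475
Sxx = Σx² − (Σx)²/n = 28475 − 26937.8 = 1537.2
Sxy = Σxy − (Σx)(Σy)/n = 302198 − 281826.64 = 20371.36
b = Sxy/Sxx = 20371.36/1537.2 = 13.252251
a = ȳ − b·x̄ = 767.92 − 13.252251·73.4 = -204.795212
ŷ(61) = a + b·61 = -204.795212 + 13.252251·61 = 603.592090

603.592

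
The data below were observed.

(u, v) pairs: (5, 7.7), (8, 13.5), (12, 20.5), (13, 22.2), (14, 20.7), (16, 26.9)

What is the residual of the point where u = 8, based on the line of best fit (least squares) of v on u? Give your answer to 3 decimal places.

0.422

n = 6, Σx = 68, Σy = 111.5, Σxy = 1401.3, Σx² = 854
Sxx = Σx² − (Σx)²/n = 854 − 770.666667 = 83.333333
Sxy = Σxy − (Σx)(Σy)/n = 1401.3 − 1263.666667 = 137.633333
b = Sxy/Sxx = 137.633333/83.333333 = 1.6516
a = ȳ − b·x̄ = 18.583333 − 1.6516·11.333333 = -0.1348
ŷ(8) = -0.1348 + 1.6516·8 = 13.078
residual = y − ŷ = 13.5 − 13.078 = 0.422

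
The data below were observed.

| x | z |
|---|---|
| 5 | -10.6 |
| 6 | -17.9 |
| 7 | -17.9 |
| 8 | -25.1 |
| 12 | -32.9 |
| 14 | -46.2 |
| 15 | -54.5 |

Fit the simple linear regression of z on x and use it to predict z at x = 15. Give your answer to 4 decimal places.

n = 7, Σx = 67, Σy = -205.1, Σxy = -2345.6, Σx² = 739
Sxx = Σx² − (Σx)²/n = 739 − 641.285714 = 97.714286
Sxy = Σxy − (Σx)(Σy)/n = -2345.6 − (-1963.1) = -382.5
b = Sxy/Sxx = -382.5/97.714286 = -3.914474
a = ȳ − b·x̄ = -29.3 − (-3.914474)·9.571429 = 8.167105
ŷ(15) = a + b·15 = 8.167105 + (-3.914474)·15 = -50.55

-50.5500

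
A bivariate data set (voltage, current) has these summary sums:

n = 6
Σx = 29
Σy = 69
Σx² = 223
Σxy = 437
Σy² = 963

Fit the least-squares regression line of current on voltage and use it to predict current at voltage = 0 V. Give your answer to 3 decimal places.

5.461

Sxx = Σx² − (Σx)²/n = 223 − 140.166667 = 82.833333
Sxy = Σxy − (Σx)(Σy)/n = 437 − 333.5 = 103.5
b = Sxy/Sxx = 103.5/82.833333 = 1.249497
a = ȳ − b·x̄ = 11.5 − 1.249497·4.833333 = 5.460765
ŷ(0) = a + b·0 = 5.460765 + 1.249497·0 = 5.460765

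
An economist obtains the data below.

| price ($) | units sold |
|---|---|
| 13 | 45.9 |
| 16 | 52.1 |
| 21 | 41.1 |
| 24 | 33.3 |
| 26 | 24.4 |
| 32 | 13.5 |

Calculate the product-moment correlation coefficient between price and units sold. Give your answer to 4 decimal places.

n = 6, Σx = 132, Σy = 210.3, Σxy = 4159, Σx² = 3142, Σy² = 8396.93
Sxx = Σx² − (Σx)²/n = 3142 − 2904 = 238
Sxy = Σxy − (Σx)(Σy)/n = 4159 − 4626.6 = -467.6
Syy = Σy² − (Σy)²/n = 8396.93 − 7371.015 = 1025.915
r = Sxy/√(Sxx·Syy) = -467.6/√(244167.77) = -467.6/494.133352 = -0.946303

-0.9463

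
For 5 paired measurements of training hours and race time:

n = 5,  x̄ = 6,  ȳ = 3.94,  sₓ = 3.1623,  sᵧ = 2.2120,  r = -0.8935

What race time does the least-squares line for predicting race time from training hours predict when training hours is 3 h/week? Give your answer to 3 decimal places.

5.815

b = r · sᵧ/sₓ = -0.8935 · 2.212/3.1623 = -0.624995
a = ȳ − b·x̄ = 3.94 − (-0.624995)·6 = 7.689971
ŷ(3) = a + b·3 = 7.689971 + (-0.624995)·3 = 5.814985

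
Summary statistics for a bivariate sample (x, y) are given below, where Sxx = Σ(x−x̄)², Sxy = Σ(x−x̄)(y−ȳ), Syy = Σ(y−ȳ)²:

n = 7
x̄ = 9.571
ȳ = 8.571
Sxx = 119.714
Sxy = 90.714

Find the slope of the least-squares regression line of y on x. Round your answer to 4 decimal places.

0.7578

b = Sxy/Sxx = 90.714/119.714 = 0.757756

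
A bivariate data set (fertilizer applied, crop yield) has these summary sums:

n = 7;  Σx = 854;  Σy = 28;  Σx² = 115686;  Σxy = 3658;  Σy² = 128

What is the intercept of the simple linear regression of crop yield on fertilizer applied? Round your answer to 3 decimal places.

1.432

Sxx = Σx² − (Σx)²/n = 115686 − 104188 = 11498
Sxy = Σxy − (Σx)(Σy)/n = 3658 − 3416 = 242
b = Sxy/Sxx = 242/11498 = 0.021047
a = ȳ − b·x̄ = 4 − 0.021047·122 = 1.432249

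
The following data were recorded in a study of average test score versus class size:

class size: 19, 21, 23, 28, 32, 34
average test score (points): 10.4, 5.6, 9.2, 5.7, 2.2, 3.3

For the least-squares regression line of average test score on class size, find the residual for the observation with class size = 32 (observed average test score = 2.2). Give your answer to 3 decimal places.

-1.261

n = 6, Σx = 157, Σy = 36.4, Σxy = 869, Σx² = 4295
Sxx = Σx² − (Σx)²/n = 4295 − 4108.166667 = 186.833333
Sxy = Σxy − (Σx)(Σy)/n = 869 − 952.466667 = -83.466667
b = Sxy/Sxx = -83.466667/186.833333 = -0.446744
a = ȳ − b·x̄ = 6.066667 − (-0.446744)·26.166667 = 17.756467
ŷ(32) = 17.756467 + (-0.446744)·32 = 3.460660
residual = y − ŷ = 2.2 − 3.460660 = -1.260660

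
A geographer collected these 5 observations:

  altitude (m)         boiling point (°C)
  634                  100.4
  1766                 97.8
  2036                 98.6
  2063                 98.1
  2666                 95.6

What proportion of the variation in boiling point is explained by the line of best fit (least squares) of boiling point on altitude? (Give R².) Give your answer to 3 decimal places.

0.840

n = 5, Σx = 9165, Σy = 490.5, Σxy = 894367.9, Σx² = 19029533, Σy² = 48129.93
Sxx = Σx² − (Σx)²/n = 19029533 − 16799445 = 2230088
Sxy = Σxy − (Σx)(Σy)/n = 894367.9 − 899086.5 = -4718.6
Syy = Σy² − (Σy)²/n = 48129.93 − 48118.05 = 11.88
R² = Sxy²/(Sxx·Syy) = (-4718.6)²/(2230088·11.88) = 0.840404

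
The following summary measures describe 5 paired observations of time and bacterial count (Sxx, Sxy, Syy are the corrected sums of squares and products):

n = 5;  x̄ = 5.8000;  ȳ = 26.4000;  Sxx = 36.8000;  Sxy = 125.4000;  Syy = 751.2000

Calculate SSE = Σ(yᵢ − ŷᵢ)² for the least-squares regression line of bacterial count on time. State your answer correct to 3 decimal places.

323.886

b = Sxy/Sxx = 125.4/36.8 = 3.407609
SSE = Syy − b·Sxy = 751.2 − 3.407609·125.4 = 323.885870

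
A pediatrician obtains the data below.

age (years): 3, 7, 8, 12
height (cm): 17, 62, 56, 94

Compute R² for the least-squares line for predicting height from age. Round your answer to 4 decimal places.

0.9610

n = 4, Σx = 30, Σy = 229, Σxy = 2061, Σx² = 266, Σy² = 16105
Sxx = Σx² − (Σx)²/n = 266 − 225 = 41
Sxy = Σxy − (Σx)(Σy)/n = 2061 − 1717.5 = 343.5
Syy = Σy² − (Σy)²/n = 16105 − 13110.25 = 2994.75
R² = Sxy²/(Sxx·Syy) = (343.5)²/(41·2994.75) = 0.960968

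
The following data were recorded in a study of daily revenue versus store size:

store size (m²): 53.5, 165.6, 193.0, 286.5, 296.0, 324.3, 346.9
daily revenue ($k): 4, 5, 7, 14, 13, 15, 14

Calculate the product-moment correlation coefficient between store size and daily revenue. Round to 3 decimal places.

n = 7, Σx = 1665.8, Σy = 72, Σxy = 19973.1, Σx² = 462742.96, Σy² = 876
Sxx = Σx² − (Σx)²/n = 462742.96 − 396412.805714 = 66330.154286
Sxy = Σxy − (Σx)(Σy)/n = 19973.1 − 17133.942857 = 2839.157143
Syy = Σy² − (Σy)²/n = 876 − 740.571429 = 135.428571
r = Sxy/√(Sxx·Syy) = 2839.157143/√(8982998.037551) = 2839.157143/2997.165000 = 0.947281

0.947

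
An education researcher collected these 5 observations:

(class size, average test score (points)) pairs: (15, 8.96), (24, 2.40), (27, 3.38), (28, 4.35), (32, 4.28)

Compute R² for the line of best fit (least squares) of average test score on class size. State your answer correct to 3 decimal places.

0.530

n = 5, Σx = 126, Σy = 23.37, Σxy = 542.02, Σx² = 3338, Σy² = 134.7069
Sxx = Σx² − (Σx)²/n = 3338 − 3175.2 = 162.8
Sxy = Σxy − (Σx)(Σy)/n = 542.02 − 588.924 = -46.904
Syy = Σy² − (Σy)²/n = 134.7069 − 109.23138 = 25.47552
R² = Sxy²/(Sxx·Syy) = (-46.904)²/(162.8·25.47552) = 0.530447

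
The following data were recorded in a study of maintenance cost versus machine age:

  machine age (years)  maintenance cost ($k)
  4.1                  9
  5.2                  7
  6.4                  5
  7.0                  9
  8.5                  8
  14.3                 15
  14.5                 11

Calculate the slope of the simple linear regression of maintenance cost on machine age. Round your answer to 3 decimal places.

0.580

n = 7, Σx = 60, Σy = 64, Σxy = 610.3, Σx² = 620.8
Sxx = Σx² − (Σx)²/n = 620.8 − 514.285714 = 106.514286
Sxy = Σxy − (Σx)(Σy)/n = 610.3 − 548.571429 = 61.728571
b = Sxy/Sxx = 61.728571/106.514286 = 0.579533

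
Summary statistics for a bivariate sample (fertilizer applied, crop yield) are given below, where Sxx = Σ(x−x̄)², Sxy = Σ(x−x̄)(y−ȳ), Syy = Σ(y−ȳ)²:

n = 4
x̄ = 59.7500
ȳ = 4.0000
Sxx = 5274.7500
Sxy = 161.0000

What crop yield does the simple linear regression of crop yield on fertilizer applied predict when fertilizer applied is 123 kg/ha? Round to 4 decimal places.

5.9306

b = Sxy/Sxx = 161/5274.75 = 0.030523
a = ȳ − b·x̄ = 4 − 0.030523·59.75 = 2.176264
ŷ(123) = a + b·123 = 2.176264 + 0.030523·123 = 5.930565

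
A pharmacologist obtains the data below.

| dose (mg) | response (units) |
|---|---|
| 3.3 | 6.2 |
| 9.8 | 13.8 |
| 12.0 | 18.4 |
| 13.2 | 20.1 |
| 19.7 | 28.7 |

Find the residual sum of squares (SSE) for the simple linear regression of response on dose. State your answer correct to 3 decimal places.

1.735

n = 5, Σx = 58, Σy = 87.2, Σxy = 1207.21, Σx² = 813.26, Σy² = 1795.14
Sxx = Σx² − (Σx)²/n = 813.26 − 672.8 = 140.46
Sxy = Σxy − (Σx)(Σy)/n = 1207.21 − 1011.52 = 195.69
Syy = Σy² − (Σy)²/n = 1795.14 − 1520.768 = 274.372
b = Sxy/Sxx = 195.69/140.46 = 1.393208
SSE = Syy − b·Sxy = 274.372 − 1.393208·195.69 = 1.735120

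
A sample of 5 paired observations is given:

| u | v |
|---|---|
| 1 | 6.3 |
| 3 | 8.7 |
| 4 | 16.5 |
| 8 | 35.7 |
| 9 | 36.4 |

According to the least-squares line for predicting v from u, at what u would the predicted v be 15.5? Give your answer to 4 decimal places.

n = 5, Σx = 25, Σy = 103.6, Σxy = 711.6, Σx² = 171
Sxx = Σx² − (Σx)²/n = 171 − 125 = 46
Sxy = Σxy − (Σx)(Σy)/n = 711.6 − 518 = 193.6
b = Sxy/Sxx = 193.6/46 = 4.208696
a = ȳ − b·x̄ = 20.72 − 4.208696·5 = -0.323478
Set a + b·x = 15.5: x = (15.5 − (-0.323478)) / 4.208696 = 3.759711

3.7597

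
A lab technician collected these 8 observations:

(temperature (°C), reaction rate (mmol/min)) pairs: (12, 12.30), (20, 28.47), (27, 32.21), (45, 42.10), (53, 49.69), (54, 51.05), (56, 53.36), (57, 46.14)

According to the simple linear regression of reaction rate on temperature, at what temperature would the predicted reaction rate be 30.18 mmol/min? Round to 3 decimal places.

28.220

n = 8, Σx = 324, Σy = 315.32, Σxy = 14489.58, Σx² = 15408
Sxx = Σx² − (Σx)²/n = 15408 − 13122 = 2286
Sxy = Σxy − (Σx)(Σy)/n = 14489.58 − 12770.46 = 1719.12
b = Sxy/Sxx = 1719.12/2286 = 0.752021
a = ȳ − b·x̄ = 39.415 − 0.752021·40.5 = 8.958150
Set a + b·x = 30.18: x = (30.18 − 8.958150) / 0.752021 = 28.219758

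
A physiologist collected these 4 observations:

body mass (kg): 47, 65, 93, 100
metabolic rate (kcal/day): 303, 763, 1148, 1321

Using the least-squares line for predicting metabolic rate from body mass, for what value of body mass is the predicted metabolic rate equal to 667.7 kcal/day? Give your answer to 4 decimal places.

n = 4, Σx = 305, Σy = 3535, Σxy = 302700, Σx² = 25083
Sxx = Σx² − (Σx)²/n = 25083 − 23256.25 = 1826.75
Sxy = Σxy − (Σx)(Σy)/n = 302700 − 269543.75 = 33156.25
b = Sxy/Sxx = 33156.25/1826.75 = 18.150404
a = ȳ − b·x̄ = 883.75 − 18.150404·76.25 = -500.218284
Set a + b·x = 667.7: x = (667.7 − (-500.218284)) / 18.150404 = 64.346684

64.3467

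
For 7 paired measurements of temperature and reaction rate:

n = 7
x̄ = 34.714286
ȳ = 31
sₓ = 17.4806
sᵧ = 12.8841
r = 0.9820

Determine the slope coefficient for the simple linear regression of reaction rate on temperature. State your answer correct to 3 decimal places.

0.724

b = r · sᵧ/sₓ = 0.982 · 12.8841/17.4806 = 0.723784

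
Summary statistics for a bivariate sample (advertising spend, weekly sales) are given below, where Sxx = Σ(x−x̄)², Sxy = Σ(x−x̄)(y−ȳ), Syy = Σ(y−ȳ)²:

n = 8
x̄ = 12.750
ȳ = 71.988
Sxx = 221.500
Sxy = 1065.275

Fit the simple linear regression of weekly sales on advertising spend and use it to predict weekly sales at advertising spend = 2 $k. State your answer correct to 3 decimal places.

20.287

b = Sxy/Sxx = 1065.275/221.5 = 4.809368
a = ȳ − b·x̄ = 71.988 − 4.809368·12.75 = 10.668559
ŷ(2) = a + b·2 = 10.668559 + 4.809368·2 = 20.287295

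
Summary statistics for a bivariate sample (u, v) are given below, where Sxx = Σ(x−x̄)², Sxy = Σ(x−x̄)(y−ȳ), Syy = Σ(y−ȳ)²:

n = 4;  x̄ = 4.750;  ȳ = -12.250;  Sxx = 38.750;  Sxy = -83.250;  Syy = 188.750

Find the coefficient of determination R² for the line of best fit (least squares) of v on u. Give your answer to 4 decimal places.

R² = Sxy²/(Sxx·Syy) = (-83.25)²/(38.75·188.75) = 0.947567

0.9476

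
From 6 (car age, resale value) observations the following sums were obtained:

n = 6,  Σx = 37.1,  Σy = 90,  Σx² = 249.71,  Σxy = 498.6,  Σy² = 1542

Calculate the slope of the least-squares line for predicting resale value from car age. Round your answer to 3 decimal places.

Sxx = Σx² − (Σx)²/n = 249.71 − 229.401667 = 20.308333
Sxy = Σxy − (Σx)(Σy)/n = 498.6 − 556.5 = -57.9
b = Sxy/Sxx = -57.9/20.308333 = -2.851046

-2.851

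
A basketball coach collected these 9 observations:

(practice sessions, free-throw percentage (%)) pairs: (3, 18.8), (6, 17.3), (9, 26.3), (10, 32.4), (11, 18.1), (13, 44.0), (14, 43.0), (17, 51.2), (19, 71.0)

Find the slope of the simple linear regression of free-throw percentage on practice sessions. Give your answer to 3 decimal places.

n = 9, Σx = 102, Σy = 322.1, Σxy = 4313.4, Σx² = 1362
Sxx = Σx² − (Σx)²/n = 1362 − 1156 = 206
Sxy = Σxy − (Σx)(Σy)/n = 4313.4 − 3650.466667 = 662.933333
b = Sxy/Sxx = 662.933333/206 = 3.218123

3.218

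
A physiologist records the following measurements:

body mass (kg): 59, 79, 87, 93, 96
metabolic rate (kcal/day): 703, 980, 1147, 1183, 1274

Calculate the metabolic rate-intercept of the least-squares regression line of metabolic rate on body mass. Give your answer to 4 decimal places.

-193.4202

n = 5, Σx = 414, Σy = 5287, Σxy = 451009, Σx² = 35156
Sxx = Σx² − (Σx)²/n = 35156 − 34279.2 = 876.8
Sxy = Σxy − (Σx)(Σy)/n = 451009 − 437763.6 = 13245.4
b = Sxy/Sxx = 13245.4/876.8 = 15.106524
a = ȳ − b·x̄ = 1057.4 − 15.106524·82.8 = -193.420164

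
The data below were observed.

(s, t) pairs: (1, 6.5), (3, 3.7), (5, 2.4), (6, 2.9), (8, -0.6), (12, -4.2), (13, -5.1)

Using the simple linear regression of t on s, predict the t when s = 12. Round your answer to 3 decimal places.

-4.085

n = 7, Σx = 48, Σy = 5.6, Σxy = -74.5, Σx² = 448
Sxx = Σx² − (Σx)²/n = 448 − 329.142857 = 118.857143
Sxy = Σxy − (Σx)(Σy)/n = -74.5 − 38.4 = -112.9
b = Sxy/Sxx = -112.9/118.857143 = -0.949880
a = ȳ − b·x̄ = 0.8 − (-0.949880)·6.857143 = 7.313462
ŷ(12) = a + b·12 = 7.313462 + (-0.949880)·12 = -4.085096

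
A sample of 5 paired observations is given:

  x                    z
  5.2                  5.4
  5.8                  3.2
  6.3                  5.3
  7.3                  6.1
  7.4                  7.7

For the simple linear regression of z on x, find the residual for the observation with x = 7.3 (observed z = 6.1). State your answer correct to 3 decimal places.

n = 5, Σx = 32, Σy = 27.7, Σxy = 181.54, Σx² = 208.42
Sxx = Σx² − (Σx)²/n = 208.42 − 204.8 = 3.62
Sxy = Σxy − (Σx)(Σy)/n = 181.54 − 177.28 = 4.26
b = Sxy/Sxx = 4.26/3.62 = 1.176796
a = ȳ − b·x̄ = 5.54 − 1.176796·6.4 = -1.991492
ŷ(7.3) = -1.991492 + 1.176796·7.3 = 6.599116
residual = y − ŷ = 6.1 − 6.599116 = -0.499116

-0.499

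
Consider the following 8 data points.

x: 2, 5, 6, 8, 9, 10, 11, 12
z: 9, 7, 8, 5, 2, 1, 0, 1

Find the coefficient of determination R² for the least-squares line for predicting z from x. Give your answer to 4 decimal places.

0.8875

n = 8, Σx = 63, Σy = 33, Σxy = 181, Σx² = 575, Σy² = 225
Sxx = Σx² − (Σx)²/n = 575 − 496.125 = 78.875
Sxy = Σxy − (Σx)(Σy)/n = 181 − 259.875 = -78.875
Syy = Σy² − (Σy)²/n = 225 − 136.125 = 88.875
R² = Sxy²/(Sxx·Syy) = (-78.875)²/(78.875·88.875) = 0.887482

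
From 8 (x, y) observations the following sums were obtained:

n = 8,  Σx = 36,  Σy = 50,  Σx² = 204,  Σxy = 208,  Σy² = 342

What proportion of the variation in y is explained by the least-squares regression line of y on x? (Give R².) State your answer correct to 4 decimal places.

0.2333

Sxx = Σx² − (Σx)²/n = 204 − 162 = 42
Sxy = Σxy − (Σx)(Σy)/n = 208 − 225 = -17
Syy = Σy² − (Σy)²/n = 342 − 312.5 = 29.5
R² = Sxy²/(Sxx·Syy) = (-17)²/(42·29.5) = 0.233253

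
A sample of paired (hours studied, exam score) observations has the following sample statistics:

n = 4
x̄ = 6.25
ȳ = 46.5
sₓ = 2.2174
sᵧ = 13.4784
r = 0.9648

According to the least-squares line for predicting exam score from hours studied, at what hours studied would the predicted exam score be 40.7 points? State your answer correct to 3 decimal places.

b = r · sᵧ/sₓ = 0.9648 · 13.4784/2.2174 = 5.864508
a = ȳ − b·x̄ = 46.5 − 5.864508·6.25 = 9.846824
Set a + b·x = 40.7: x = (40.7 − 9.846824) / 5.864508 = 5.261000

5.261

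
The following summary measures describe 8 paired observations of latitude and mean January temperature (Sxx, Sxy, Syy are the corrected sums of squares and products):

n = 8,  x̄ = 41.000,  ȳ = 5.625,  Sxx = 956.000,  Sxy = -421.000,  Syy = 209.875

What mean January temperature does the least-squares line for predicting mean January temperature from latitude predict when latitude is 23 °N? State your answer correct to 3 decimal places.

b = Sxy/Sxx = -421/956 = -0.440377
a = ȳ − b·x̄ = 5.625 − (-0.440377)·41 = 23.680439
ŷ(23) = a + b·23 = 23.680439 + (-0.440377)·23 = 13.551778

13.552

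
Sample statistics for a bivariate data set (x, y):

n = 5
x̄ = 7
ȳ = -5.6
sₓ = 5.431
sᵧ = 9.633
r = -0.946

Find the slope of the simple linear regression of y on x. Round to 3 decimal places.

-1.678

b = r · sᵧ/sₓ = -0.946 · 9.633/5.431 = -1.677926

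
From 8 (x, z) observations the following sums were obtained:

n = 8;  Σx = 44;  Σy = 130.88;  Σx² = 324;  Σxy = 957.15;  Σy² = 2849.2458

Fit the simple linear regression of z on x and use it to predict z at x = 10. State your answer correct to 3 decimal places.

29.383

Sxx = Σx² − (Σx)²/n = 324 − 242 = 82
Sxy = Σxy − (Σx)(Σy)/n = 957.15 − 719.84 = 237.31
b = Sxy/Sxx = 237.31/82 = 2.894024
a = ȳ − b·x̄ = 16.36 − 2.894024·5.5 = 0.442866
ŷ(10) = a + b·10 = 0.442866 + 2.894024·10 = 29.383110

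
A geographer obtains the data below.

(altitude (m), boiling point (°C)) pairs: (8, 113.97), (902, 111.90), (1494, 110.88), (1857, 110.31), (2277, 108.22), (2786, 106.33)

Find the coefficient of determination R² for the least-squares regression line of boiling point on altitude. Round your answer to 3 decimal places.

n = 6, Σx = 9324, Σy = 661.61, Σxy = 1014998.27, Σx² = 19440678, Σy² = 72991.0787
Sxx = Σx² − (Σx)²/n = 19440678 − 14489496 = 4951182
Sxy = Σxy − (Σx)(Σy)/n = 1014998.27 − 1028141.94 = -13143.67
Syy = Σy² − (Σy)²/n = 72991.0787 − 72954.632017 = 36.446683
R² = Sxy²/(Sxx·Syy) = (-13143.67)²/(4951182·36.446683) = 0.957340

0.957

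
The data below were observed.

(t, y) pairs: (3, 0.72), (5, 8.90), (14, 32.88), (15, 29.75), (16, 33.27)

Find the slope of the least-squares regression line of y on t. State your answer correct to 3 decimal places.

2.460

n = 5, Σx = 53, Σy = 105.52, Σxy = 1485.55, Σx² = 711
Sxx = Σx² − (Σx)²/n = 711 − 561.8 = 149.2
Sxy = Σxy − (Σx)(Σy)/n = 1485.55 − 1118.512 = 367.038
b = Sxy/Sxx = 367.038/149.2 = 2.460040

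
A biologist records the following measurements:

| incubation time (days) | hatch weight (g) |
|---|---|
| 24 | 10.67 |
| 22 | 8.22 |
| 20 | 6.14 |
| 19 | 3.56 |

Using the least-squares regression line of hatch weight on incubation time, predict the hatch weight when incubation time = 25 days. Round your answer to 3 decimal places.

n = 4, Σx = 85, Σy = 28.59, Σxy = 627.36, Σx² = 1821
Sxx = Σx² − (Σx)²/n = 1821 − 1806.25 = 14.75
Sxy = Σxy − (Σx)(Σy)/n = 627.36 − 607.5375 = 19.8225
b = Sxy/Sxx = 19.8225/14.75 = 1.343898
a = ȳ − b·x̄ = 7.1475 − 1.343898·21.25 = -21.410339
ŷ(25) = a + b·25 = -21.410339 + 1.343898·25 = 12.187119

12.187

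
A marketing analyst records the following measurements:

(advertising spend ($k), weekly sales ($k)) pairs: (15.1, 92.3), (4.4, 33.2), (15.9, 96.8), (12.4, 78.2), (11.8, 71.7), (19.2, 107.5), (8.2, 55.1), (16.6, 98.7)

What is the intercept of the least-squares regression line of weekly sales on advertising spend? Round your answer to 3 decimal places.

12.047

n = 8, Σx = 103.6, Σy = 633.5, Σxy = 9048.91, Σx² = 1504.62
Sxx = Σx² − (Σx)²/n = 1504.62 − 1341.62 = 163
Sxy = Σxy − (Σx)(Σy)/n = 9048.91 − 8203.825 = 845.085
b = Sxy/Sxx = 845.085/163 = 5.184571
a = ȳ − b·x̄ = 79.1875 − 5.184571·12.95 = 12.047311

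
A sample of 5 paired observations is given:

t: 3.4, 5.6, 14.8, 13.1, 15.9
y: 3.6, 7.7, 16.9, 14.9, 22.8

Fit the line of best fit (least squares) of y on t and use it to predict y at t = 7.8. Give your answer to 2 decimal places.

9.60

n = 5, Σx = 52.8, Σy = 65.9, Σxy = 863.19, Σx² = 686.38
Sxx = Σx² − (Σx)²/n = 686.38 − 557.568 = 128.812
Sxy = Σxy − (Σx)(Σy)/n = 863.19 − 695.904 = 167.286
b = Sxy/Sxx = 167.286/128.812 = 1.298683
a = ȳ − b·x̄ = 13.18 − 1.298683·10.56 = -0.534096
ŷ(7.8) = a + b·7.8 = -0.534096 + 1.298683·7.8 = 9.595634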